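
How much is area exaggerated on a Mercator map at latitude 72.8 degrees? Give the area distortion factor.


area_distortion = 1/cos^2(72.8) = 11.436

11.436


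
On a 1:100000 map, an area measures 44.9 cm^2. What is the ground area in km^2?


ground_area = 44.9 * (100000/100)^2 = 44900000.0 m^2 = 44.9 km^2

44.9 km^2


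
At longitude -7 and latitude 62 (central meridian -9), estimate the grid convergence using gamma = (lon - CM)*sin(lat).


gamma = (-7 - -9) * sin(62) = 2 * 0.882948 = 1.766 degrees

1.766 degrees


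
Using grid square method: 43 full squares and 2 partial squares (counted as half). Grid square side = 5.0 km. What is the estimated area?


effective squares = 43 + 2 * 0.5 = 44.0
area = 44.0 * 25.0 = 1100.0 km^2

1100.0 km^2


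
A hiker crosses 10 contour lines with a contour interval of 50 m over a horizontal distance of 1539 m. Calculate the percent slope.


elevation change = 10 * 50 = 500 m
slope = 500 / 1539 * 100 = 32.5%

32.5%


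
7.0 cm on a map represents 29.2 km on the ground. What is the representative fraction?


ground = 29.2 km = 2920000 cm; RF denominator = ground / map = 2920000 / 7.0 ≈ 417143; RF = 1:417143

1:417143


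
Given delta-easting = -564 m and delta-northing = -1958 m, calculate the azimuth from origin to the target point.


az = atan2(-564, -1958) = -163.9 deg
adjusted to 0-360: 196.1 degrees

196.1 degrees


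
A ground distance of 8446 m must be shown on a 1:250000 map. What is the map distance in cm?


map_cm = 8446 * 100 / 250000 = 3.3784 cm ≈ 3.38 cm

3.38 cm


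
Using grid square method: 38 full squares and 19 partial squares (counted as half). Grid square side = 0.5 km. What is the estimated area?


effective squares = 38 + 19 * 0.5 = 47.5
area = 47.5 * 0.25 = 11.875 km^2

11.875 km^2


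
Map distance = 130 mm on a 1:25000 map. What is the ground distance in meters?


ground = 130 mm * 25000 / 1000 = 3250.0 m

3250.0 m


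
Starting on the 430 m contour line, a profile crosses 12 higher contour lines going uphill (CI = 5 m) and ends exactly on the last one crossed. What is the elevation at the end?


elevation = 430 + 12 * 5 = 490 m

490 m


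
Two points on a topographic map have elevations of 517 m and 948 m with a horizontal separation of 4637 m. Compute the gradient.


gradient = (948 - 517) / 4637 = 431 / 4637 = 0.0929

0.0929


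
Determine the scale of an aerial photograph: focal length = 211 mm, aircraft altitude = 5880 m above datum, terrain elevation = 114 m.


scale = f / (H - h) = 211 mm / 5766 m = 211 / 5766000 = 1:27327

1:27327


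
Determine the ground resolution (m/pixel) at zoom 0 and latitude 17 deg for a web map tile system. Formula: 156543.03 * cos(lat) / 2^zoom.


res = 156543.03 * cos(17) / 2^0 = 156543.03 * 0.95630476 / 1 = 149702.84 m/pixel

149702.84 m/pixel


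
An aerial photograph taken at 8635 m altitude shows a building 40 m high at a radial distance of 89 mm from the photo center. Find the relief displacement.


d = h * r / H = 40 * 89 / 8635 = 0.41 mm

0.41 mm


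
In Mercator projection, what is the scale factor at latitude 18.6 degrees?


SF = 1 / cos(18.6) = 1 / 0.947768 = 1.055

1.055


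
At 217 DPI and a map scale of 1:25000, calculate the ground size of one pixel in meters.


pixel_cm = 2.54 / 217 ≈ 0.011705 cm
ground = pixel_cm * 25000 / 100 = 2.54 * 25000 / (217 * 100) = 63500 / 21700 ≈ 2.93 m

2.93 m


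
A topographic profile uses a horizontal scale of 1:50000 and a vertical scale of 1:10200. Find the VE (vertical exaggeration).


VE = horizontal_scale / vertical_scale = 50000 / 10200 ≈ 4.9

4.9x


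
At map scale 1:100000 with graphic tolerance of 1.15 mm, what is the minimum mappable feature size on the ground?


ground = 1.15 mm * 100000 / 1000 = 115.0 m

115.0 m


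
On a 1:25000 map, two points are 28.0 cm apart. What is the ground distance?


ground = 28.0 cm * 25000 / 100 = 7000.0 m = 7.0 km

7.0 km


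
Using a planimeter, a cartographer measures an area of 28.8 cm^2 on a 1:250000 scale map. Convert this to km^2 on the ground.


ground_area = 28.8 * (250000/100)^2 = 180000000.0 m^2 = 180.0 km^2

180.0 km^2


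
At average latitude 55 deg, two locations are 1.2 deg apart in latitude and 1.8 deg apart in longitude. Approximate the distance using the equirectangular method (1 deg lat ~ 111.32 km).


dlat_km = 1.2 * 111.32 = 133.584
dlon_km = 1.8 * 111.32 * cos(55) ≈ 114.931
dist = sqrt(133.584^2 + 114.931^2) ≈ 176.2 km

176.2 km


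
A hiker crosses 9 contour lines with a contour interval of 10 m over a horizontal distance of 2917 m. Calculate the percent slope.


elevation change = 9 * 10 = 90 m
slope = 90 / 2917 * 100 = 3.1%

3.1%


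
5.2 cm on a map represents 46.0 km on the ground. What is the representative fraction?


ground = 46.0 km = 4600000 cm; RF denominator = ground / map = 4600000 / 5.2 ≈ 884615; RF = 1:884615

1:884615


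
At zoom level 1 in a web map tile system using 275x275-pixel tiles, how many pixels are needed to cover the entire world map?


tiles per axis = 2^1 = 2
total tiles = 2^2 = 4
pixels per axis = 2 * 275 = 550
total pixels = 550^2 = 302500

302500 pixels


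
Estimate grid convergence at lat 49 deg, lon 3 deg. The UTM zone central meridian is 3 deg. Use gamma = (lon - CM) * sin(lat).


gamma = (3 - 3) * sin(49) = 0 * 0.75471 = 0.0 degrees

0.0 degrees


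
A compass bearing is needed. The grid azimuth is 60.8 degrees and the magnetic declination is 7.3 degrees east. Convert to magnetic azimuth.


magnetic azimuth = grid azimuth - declination (east +ve)
mag_az = 60.8 - 7.3 = 53.5 degrees

53.5 degrees


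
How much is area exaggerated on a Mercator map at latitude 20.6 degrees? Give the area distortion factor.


area_distortion = 1/cos^2(20.6) = 1.141

1.141


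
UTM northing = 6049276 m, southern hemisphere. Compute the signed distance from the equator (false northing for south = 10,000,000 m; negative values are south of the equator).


For southern: actual = 6049276 - 10000000 = -3950724 m

-3950724 m


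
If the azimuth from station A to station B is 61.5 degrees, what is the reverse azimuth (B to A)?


back azimuth = (61.5 + 180) mod 360 = 241.5 degrees

241.5 degrees


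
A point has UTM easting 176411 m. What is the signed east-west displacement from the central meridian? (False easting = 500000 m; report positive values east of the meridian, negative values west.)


displacement = 176411 - 500000 = -323589 m

-323589 m


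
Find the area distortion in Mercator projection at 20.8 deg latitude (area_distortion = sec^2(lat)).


area_distortion = 1/cos^2(20.8) = 1.144

1.144


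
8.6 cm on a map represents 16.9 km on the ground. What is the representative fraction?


ground = 16.9 km = 1690000 cm; RF denominator = ground / map = 1690000 / 8.6 ≈ 196512; RF = 1:196512

1:196512


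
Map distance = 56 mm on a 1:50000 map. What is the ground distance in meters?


ground = 56 mm * 50000 / 1000 = 2800.0 m

2800.0 m


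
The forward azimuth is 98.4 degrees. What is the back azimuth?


back azimuth = (98.4 + 180) mod 360 = 278.4 degrees

278.4 degrees


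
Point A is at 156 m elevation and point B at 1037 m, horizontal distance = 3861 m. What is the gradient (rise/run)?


gradient = (1037 - 156) / 3861 = 881 / 3861 = 0.2282

0.2282


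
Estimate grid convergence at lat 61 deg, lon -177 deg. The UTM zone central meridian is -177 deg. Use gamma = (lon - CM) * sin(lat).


gamma = (-177 - -177) * sin(61) = 0 * 0.87462 = 0.0 degrees

0.0 degrees


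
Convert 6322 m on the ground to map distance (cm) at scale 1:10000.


map_cm = 6322 * 100 / 10000 = 63.22 cm

63.22 cm


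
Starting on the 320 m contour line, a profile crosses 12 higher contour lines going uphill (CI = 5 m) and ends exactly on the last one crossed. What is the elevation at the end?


elevation = 320 + 12 * 5 = 380 m

380 m


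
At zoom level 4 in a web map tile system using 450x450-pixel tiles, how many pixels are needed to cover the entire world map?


tiles per axis = 2^4 = 16
total tiles = 16^2 = 256
pixels per axis = 16 * 450 = 7200
total pixels = 7200^2 = 51840000

51840000 pixels


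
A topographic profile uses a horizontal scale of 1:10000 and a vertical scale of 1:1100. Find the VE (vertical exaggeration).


VE = horizontal_scale / vertical_scale = 10000 / 1100 ≈ 9.1

9.1x


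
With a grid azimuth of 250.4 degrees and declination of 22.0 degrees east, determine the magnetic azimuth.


magnetic azimuth = grid azimuth - declination (east +ve)
mag_az = 250.4 - 22.0 = 228.4 degrees

228.4 degrees


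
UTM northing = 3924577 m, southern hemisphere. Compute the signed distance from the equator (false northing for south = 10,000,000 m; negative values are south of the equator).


For southern: actual = 3924577 - 10000000 = -6075423 m

-6075423 m


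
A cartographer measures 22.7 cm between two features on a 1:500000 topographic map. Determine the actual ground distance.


ground = 22.7 cm * 500000 / 100 = 113500.0 m = 113.5 km

113.5 km


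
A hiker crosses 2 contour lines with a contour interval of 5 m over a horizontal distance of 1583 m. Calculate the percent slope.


elevation change = 2 * 5 = 10 m
slope = 10 / 1583 * 100 = 0.6%

0.6%


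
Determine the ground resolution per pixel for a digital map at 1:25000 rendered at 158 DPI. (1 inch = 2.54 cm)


pixel_cm = 2.54 / 158 ≈ 0.016076 cm
ground = pixel_cm * 25000 / 100 = 2.54 * 25000 / (158 * 100) = 63500 / 15800 ≈ 4.02 m

4.02 m


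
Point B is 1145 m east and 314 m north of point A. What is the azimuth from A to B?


az = atan2(1145, 314) = 74.7 deg
adjusted to 0-360: 74.7 degrees

74.7 degrees


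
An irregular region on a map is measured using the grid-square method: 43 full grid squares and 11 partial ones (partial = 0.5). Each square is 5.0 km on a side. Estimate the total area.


effective squares = 43 + 11 * 0.5 = 48.5
area = 48.5 * 25.0 = 1212.5 km^2

1212.5 km^2


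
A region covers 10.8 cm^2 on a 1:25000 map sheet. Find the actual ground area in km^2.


ground_area = 10.8 * (25000/100)^2 = 675000.0 m^2 = 0.675 km^2

0.675 km^2


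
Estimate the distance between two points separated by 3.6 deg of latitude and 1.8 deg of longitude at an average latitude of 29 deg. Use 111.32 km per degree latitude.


dlat_km = 3.6 * 111.32 = 400.752
dlon_km = 1.8 * 111.32 * cos(29) ≈ 175.253
dist = sqrt(400.752^2 + 175.253^2) ≈ 437.4 km

437.4 km


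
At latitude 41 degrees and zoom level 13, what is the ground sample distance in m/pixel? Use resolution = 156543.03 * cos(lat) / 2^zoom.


res = 156543.03 * cos(41) / 2^13 = 156543.03 * 0.75470958 / 8192 = 14.42 m/pixel

14.42 m/pixel


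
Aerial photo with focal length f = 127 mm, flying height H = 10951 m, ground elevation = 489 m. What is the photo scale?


scale = f / (H - h) = 127 mm / 10462 m = 127 / 10462000 = 1:82378

1:82378


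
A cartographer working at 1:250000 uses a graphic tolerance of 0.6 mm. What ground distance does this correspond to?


ground = 0.6 mm * 250000 / 1000 = 150.0 m

150.0 m


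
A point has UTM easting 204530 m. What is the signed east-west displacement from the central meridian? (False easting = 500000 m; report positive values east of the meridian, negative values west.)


displacement = 204530 - 500000 = -295470 m

-295470 m


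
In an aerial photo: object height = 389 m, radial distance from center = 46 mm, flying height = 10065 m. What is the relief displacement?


d = h * r / H = 389 * 46 / 10065 = 1.78 mm

1.78 mm


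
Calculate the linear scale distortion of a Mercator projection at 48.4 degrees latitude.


SF = 1 / cos(48.4) = 1 / 0.663926 = 1.506

1.506


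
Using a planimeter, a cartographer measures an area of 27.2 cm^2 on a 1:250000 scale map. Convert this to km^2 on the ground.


ground_area = 27.2 * (250000/100)^2 = 170000000.0 m^2 = 170.0 km^2

170.0 km^2


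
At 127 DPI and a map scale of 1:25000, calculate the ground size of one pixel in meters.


pixel_cm = 2.54 / 127 = 0.02 cm
ground = pixel_cm * 25000 / 100 = 2.54 * 25000 / (127 * 100) = 63500 / 12700 = 5.0 m

5.0 m


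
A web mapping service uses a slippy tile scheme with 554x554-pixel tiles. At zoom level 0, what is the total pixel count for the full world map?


tiles per axis = 2^0 = 1
total tiles = 1^2 = 1
pixels per axis = 1 * 554 = 554
total pixels = 554^2 = 306916

306916 pixels


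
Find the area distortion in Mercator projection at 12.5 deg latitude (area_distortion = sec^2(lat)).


area_distortion = 1/cos^2(12.5) = 1.049

1.049


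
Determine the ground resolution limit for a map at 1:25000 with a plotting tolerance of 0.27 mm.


ground = 0.27 mm * 25000 / 1000 = 6.75 m

6.75 m


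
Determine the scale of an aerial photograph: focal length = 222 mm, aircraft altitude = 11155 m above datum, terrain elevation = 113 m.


scale = f / (H - h) = 222 mm / 11042 m = 222 / 11042000 = 1:49739

1:49739


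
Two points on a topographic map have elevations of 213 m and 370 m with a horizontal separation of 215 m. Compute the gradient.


gradient = (370 - 213) / 215 = 157 / 215 = 0.7302

0.7302


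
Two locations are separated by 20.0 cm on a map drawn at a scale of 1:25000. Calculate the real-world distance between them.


ground = 20.0 cm * 25000 / 100 = 5000.0 m = 5.0 km

5.0 km


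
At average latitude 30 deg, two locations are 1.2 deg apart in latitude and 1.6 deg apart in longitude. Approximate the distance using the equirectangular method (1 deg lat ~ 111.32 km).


dlat_km = 1.2 * 111.32 = 133.584
dlon_km = 1.6 * 111.32 * cos(30) ≈ 154.25
dist = sqrt(133.584^2 + 154.25^2) ≈ 204.1 km

204.1 km


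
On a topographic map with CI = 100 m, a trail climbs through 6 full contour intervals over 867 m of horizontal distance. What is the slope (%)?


elevation change = 6 * 100 = 600 m
slope = 600 / 867 * 100 = 69.2%

69.2%


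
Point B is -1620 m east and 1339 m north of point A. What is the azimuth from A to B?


az = atan2(-1620, 1339) = -50.4 deg
adjusted to 0-360: 309.6 degrees

309.6 degrees


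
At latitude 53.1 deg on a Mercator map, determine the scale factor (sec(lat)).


SF = 1 / cos(53.1) = 1 / 0.60042 = 1.666

1.666


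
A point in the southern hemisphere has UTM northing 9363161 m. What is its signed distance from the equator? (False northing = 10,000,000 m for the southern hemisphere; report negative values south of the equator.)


For southern: actual = 9363161 - 10000000 = -636839 m

-636839 m


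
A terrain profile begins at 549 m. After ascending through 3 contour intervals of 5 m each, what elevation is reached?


elevation = 549 + 3 * 5 = 564 m

564 m


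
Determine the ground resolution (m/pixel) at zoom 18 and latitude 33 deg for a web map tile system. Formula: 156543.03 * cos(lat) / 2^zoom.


res = 156543.03 * cos(33) / 2^18 = 156543.03 * 0.83867057 / 262144 = 0.5 m/pixel

0.5 m/pixel


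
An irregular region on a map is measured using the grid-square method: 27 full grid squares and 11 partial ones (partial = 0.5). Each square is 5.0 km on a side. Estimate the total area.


effective squares = 27 + 11 * 0.5 = 32.5
area = 32.5 * 25.0 = 812.5 km^2

812.5 km^2


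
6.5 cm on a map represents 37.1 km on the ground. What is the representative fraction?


ground = 37.1 km = 3710000 cm; RF denominator = ground / map = 3710000 / 6.5 ≈ 570769; RF = 1:570769

1:570769


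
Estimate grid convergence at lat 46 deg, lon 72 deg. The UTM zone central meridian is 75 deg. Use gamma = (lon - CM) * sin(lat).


gamma = (72 - 75) * sin(46) = -3 * 0.71934 = -2.158 degrees

-2.158 degrees


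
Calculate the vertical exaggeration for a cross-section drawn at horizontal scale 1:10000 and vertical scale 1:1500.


VE = horizontal_scale / vertical_scale = 10000 / 1500 ≈ 6.7

6.7x


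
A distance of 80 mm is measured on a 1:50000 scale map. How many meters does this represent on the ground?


ground = 80 mm * 50000 / 1000 = 4000.0 m

4000.0 m


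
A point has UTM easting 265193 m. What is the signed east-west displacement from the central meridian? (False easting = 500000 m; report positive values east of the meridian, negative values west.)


displacement = 265193 - 500000 = -234807 m

-234807 m


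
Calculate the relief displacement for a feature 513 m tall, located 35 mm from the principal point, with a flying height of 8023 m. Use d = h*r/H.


d = h * r / H = 513 * 35 / 8023 = 2.24 mm

2.24 mm


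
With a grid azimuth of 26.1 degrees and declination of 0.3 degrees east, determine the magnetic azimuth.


magnetic azimuth = grid azimuth - declination (east +ve)
mag_az = 26.1 - 0.3 = 25.8 degrees

25.8 degrees


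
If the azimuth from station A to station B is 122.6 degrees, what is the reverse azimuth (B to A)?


back azimuth = (122.6 + 180) mod 360 = 302.6 degrees

302.6 degrees


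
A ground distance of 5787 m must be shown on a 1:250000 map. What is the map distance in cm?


map_cm = 5787 * 100 / 250000 = 2.3148 cm ≈ 2.31 cm

2.31 cm


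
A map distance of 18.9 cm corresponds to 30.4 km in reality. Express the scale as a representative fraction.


ground = 30.4 km = 3040000 cm; RF denominator = ground / map = 3040000 / 18.9 ≈ 160847; RF = 1:160847

1:160847


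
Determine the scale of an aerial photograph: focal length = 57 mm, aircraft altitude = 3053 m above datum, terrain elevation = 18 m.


scale = f / (H - h) = 57 mm / 3035 m = 57 / 3035000 = 1:53246

1:53246


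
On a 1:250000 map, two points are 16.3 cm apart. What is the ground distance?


ground = 16.3 cm * 250000 / 100 = 40750.0 m = 40.75 km

40.75 km


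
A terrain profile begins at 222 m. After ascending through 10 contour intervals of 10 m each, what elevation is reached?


elevation = 222 + 10 * 10 = 322 m

322 m


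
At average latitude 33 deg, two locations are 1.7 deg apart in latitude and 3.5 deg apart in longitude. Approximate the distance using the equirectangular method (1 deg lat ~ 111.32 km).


dlat_km = 1.7 * 111.32 = 189.244
dlon_km = 3.5 * 111.32 * cos(33) ≈ 326.763
dist = sqrt(189.244^2 + 326.763^2) ≈ 377.6 km

377.6 km


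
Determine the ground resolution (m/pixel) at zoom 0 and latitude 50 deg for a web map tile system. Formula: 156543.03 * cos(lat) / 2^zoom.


res = 156543.03 * cos(50) / 2^0 = 156543.03 * 0.64278761 / 1 = 100623.92 m/pixel

100623.92 m/pixel


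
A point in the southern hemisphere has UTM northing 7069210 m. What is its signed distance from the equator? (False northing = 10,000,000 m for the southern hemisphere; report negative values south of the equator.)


For southern: actual = 7069210 - 10000000 = -2930790 m

-2930790 m


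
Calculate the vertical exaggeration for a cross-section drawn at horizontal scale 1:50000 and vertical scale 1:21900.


VE = horizontal_scale / vertical_scale = 50000 / 21900 ≈ 2.3

2.3x


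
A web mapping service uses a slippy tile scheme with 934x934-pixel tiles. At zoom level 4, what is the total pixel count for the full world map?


tiles per axis = 2^4 = 16
total tiles = 16^2 = 256
pixels per axis = 16 * 934 = 14944
total pixels = 14944^2 = 223323136

223323136 pixels


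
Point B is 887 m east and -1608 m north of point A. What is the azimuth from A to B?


az = atan2(887, -1608) = 151.1 deg
adjusted to 0-360: 151.1 degrees

151.1 degrees


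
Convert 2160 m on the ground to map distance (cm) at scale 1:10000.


map_cm = 2160 * 100 / 10000 = 21.6 cm

21.6 cm


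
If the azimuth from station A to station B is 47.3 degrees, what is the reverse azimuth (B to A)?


back azimuth = (47.3 + 180) mod 360 = 227.3 degrees

227.3 degrees


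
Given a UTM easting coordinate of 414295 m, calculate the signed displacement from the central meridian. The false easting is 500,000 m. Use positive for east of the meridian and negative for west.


displacement = 414295 - 500000 = -85705 m

-85705 m


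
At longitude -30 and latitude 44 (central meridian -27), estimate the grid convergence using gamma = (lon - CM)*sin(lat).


gamma = (-30 - -27) * sin(44) = -3 * 0.694658 = -2.084 degrees

-2.084 degrees


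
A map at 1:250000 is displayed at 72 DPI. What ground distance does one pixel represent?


pixel_cm = 2.54 / 72 ≈ 0.035278 cm
ground = pixel_cm * 250000 / 100 = 2.54 * 250000 / (72 * 100) = 635000 / 7200 ≈ 88.19 m

88.19 m


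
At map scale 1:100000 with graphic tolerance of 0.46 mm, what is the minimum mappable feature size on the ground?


ground = 0.46 mm * 100000 / 1000 = 46.0 m

46.0 m


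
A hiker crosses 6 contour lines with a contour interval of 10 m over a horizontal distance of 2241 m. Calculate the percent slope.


elevation change = 6 * 10 = 60 m
slope = 60 / 2241 * 100 = 2.7%

2.7%


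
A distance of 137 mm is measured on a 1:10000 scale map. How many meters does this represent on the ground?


ground = 137 mm * 10000 / 1000 = 1370.0 m

1370.0 m


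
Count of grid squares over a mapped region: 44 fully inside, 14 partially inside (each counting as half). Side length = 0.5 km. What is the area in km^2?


effective squares = 44 + 14 * 0.5 = 51.0
area = 51.0 * 0.25 = 12.75 km^2

12.75 km^2


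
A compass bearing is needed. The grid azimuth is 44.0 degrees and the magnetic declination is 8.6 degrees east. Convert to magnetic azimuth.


magnetic azimuth = grid azimuth - declination (east +ve)
mag_az = 44.0 - 8.6 = 35.4 degrees

35.4 degrees


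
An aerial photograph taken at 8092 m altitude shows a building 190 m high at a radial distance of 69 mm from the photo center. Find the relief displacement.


d = h * r / H = 190 * 69 / 8092 = 1.62 mm

1.62 mm


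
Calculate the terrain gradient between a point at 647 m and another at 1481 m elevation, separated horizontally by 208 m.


gradient = (1481 - 647) / 208 = 834 / 208 = 4.0096

4.0096


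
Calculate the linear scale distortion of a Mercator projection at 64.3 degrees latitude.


SF = 1 / cos(64.3) = 1 / 0.433659 = 2.306

2.306


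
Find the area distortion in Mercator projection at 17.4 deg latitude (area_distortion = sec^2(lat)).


area_distortion = 1/cos^2(17.4) = 1.098

1.098


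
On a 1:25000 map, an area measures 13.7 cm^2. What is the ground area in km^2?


ground_area = 13.7 * (25000/100)^2 = 856250.0 m^2 = 0.85625 km^2 ≈ 0.856 km^2

0.856 km^2


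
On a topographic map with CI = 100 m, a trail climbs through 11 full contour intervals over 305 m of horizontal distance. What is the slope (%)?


elevation change = 11 * 100 = 1100 m
slope = 1100 / 305 * 100 = 360.7%

360.7%


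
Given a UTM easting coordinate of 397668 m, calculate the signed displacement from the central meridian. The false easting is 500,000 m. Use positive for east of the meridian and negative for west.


displacement = 397668 - 500000 = -102332 m

-102332 m


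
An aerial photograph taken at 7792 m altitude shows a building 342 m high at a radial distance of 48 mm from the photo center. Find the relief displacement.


d = h * r / H = 342 * 48 / 7792 = 2.11 mm

2.11 mm


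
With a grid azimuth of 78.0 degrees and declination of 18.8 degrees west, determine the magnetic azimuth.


magnetic azimuth = grid azimuth - declination (east +ve)
mag_az = 78.0 - -18.8 = 96.8 degrees

96.8 degrees


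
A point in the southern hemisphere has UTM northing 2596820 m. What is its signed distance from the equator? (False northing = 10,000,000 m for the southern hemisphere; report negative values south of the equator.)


For southern: actual = 2596820 - 10000000 = -7403180 m

-7403180 m


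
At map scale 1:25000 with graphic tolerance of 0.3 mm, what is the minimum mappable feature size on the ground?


ground = 0.3 mm * 25000 / 1000 = 7.5 m

7.5 m


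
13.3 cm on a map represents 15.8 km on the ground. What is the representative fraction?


ground = 15.8 km = 1580000 cm; RF denominator = ground / map = 1580000 / 13.3 ≈ 118797; RF = 1:118797

1:118797


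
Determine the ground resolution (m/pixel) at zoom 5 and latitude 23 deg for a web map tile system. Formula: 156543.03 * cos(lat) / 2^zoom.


res = 156543.03 * cos(23) / 2^5 = 156543.03 * 0.92050485 / 32 = 4503.08 m/pixel

4503.08 m/pixel


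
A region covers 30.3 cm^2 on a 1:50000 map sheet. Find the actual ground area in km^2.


ground_area = 30.3 * (50000/100)^2 = 7575000.0 m^2 = 7.575 km^2

7.575 km^2


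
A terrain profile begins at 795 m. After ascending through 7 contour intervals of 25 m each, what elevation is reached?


elevation = 795 + 7 * 25 = 970 m

970 m


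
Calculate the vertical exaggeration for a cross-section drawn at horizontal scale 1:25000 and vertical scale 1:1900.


VE = horizontal_scale / vertical_scale = 25000 / 1900 ≈ 13.2

13.2x


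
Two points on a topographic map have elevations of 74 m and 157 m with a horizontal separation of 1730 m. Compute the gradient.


gradient = (157 - 74) / 1730 = 83 / 1730 = 0.048

0.048


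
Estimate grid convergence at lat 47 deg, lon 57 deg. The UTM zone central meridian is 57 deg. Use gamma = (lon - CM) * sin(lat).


gamma = (57 - 57) * sin(47) = 0 * 0.731354 = 0.0 degrees

0.0 degrees


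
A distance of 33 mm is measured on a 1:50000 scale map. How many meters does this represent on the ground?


ground = 33 mm * 50000 / 1000 = 1650.0 m

1650.0 m


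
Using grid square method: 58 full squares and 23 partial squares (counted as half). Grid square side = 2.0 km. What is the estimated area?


effective squares = 58 + 23 * 0.5 = 69.5
area = 69.5 * 4.0 = 278.0 km^2

278.0 km^2


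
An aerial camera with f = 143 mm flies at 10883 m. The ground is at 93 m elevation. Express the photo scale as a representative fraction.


scale = f / (H - h) = 143 mm / 10790 m = 143 / 10790000 = 1:75455

1:75455


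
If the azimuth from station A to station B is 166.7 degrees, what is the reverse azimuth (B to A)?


back azimuth = (166.7 + 180) mod 360 = 346.7 degrees

346.7 degrees


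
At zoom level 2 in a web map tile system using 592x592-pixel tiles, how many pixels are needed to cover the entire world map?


tiles per axis = 2^2 = 4
total tiles = 4^2 = 16
pixels per axis = 4 * 592 = 2368
total pixels = 2368^2 = 5607424

5607424 pixels


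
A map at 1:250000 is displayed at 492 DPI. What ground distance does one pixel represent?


pixel_cm = 2.54 / 492 ≈ 0.005163 cm
ground = pixel_cm * 250000 / 100 = 2.54 * 250000 / (492 * 100) = 635000 / 49200 ≈ 12.91 m

12.91 m


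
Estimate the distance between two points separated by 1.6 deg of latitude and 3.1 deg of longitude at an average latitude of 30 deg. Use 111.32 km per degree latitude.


dlat_km = 1.6 * 111.32 = 178.112
dlon_km = 3.1 * 111.32 * cos(30) ≈ 298.858
dist = sqrt(178.112^2 + 298.858^2) ≈ 347.9 km

347.9 km


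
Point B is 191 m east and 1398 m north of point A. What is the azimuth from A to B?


az = atan2(191, 1398) = 7.8 deg
adjusted to 0-360: 7.8 degrees

7.8 degrees


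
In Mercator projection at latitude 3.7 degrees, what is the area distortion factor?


area_distortion = 1/cos^2(3.7) = 1.004

1.004


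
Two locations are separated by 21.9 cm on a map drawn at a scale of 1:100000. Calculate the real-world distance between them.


ground = 21.9 cm * 100000 / 100 = 21900.0 m = 21.9 km

21.9 km


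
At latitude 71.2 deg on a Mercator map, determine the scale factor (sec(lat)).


SF = 1 / cos(71.2) = 1 / 0.322266 = 3.103

3.103


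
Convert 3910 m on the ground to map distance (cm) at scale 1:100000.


map_cm = 3910 * 100 / 100000 = 3.91 cm

3.91 cm


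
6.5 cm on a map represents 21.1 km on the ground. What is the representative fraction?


ground = 21.1 km = 2110000 cm; RF denominator = ground / map = 2110000 / 6.5 ≈ 324615; RF = 1:324615

1:324615


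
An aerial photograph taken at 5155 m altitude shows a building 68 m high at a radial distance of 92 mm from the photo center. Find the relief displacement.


d = h * r / H = 68 * 92 / 5155 = 1.21 mm

1.21 mm


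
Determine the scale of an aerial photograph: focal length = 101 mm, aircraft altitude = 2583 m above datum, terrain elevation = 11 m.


scale = f / (H - h) = 101 mm / 2572 m = 101 / 2572000 = 1:25465

1:25465


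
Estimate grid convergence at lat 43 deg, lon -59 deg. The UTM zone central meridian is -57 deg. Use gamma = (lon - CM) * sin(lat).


gamma = (-59 - -57) * sin(43) = -2 * 0.681998 = -1.364 degrees

-1.364 degrees


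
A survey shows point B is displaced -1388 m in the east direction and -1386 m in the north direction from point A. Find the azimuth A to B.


az = atan2(-1388, -1386) = -135.0 deg
adjusted to 0-360: 225.0 degrees

225.0 degrees


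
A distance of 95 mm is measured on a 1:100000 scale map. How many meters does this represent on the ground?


ground = 95 mm * 100000 / 1000 = 9500.0 m

9500.0 m


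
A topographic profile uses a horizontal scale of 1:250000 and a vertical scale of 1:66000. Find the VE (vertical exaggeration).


VE = horizontal_scale / vertical_scale = 250000 / 66000 ≈ 3.8

3.8x


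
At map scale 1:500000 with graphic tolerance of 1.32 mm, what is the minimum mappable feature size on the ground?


ground = 1.32 mm * 500000 / 1000 = 660.0 m

660.0 m


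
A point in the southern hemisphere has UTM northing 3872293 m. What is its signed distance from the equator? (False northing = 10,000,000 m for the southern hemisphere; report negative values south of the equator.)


For southern: actual = 3872293 - 10000000 = -6127707 m

-6127707 m


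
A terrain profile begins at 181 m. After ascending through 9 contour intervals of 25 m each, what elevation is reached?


elevation = 181 + 9 * 25 = 406 m

406 m


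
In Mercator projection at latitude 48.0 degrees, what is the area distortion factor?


area_distortion = 1/cos^2(48.0) = 2.233

2.233


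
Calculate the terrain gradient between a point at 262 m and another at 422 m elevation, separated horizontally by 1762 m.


gradient = (422 - 262) / 1762 = 160 / 1762 = 0.0908

0.0908


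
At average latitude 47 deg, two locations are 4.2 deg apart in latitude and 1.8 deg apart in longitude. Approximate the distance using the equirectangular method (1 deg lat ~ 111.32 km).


dlat_km = 4.2 * 111.32 = 467.544
dlon_km = 1.8 * 111.32 * cos(47) ≈ 136.656
dist = sqrt(467.544^2 + 136.656^2) ≈ 487.1 km

487.1 km


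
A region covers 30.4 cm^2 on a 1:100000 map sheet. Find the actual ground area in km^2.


ground_area = 30.4 * (100000/100)^2 = 30400000.0 m^2 = 30.4 km^2

30.4 km^2


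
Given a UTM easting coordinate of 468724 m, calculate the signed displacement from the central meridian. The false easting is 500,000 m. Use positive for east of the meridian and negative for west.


displacement = 468724 - 500000 = -31276 m

-31276 m


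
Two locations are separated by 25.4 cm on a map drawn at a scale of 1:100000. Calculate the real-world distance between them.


ground = 25.4 cm * 100000 / 100 = 25400.0 m = 25.4 km

25.4 km


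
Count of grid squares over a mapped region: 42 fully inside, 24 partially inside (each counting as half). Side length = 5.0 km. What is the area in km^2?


effective squares = 42 + 24 * 0.5 = 54.0
area = 54.0 * 25.0 = 1350.0 km^2

1350.0 km^2


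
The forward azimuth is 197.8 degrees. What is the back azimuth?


back azimuth = (197.8 + 180) mod 360 = 17.8 degrees

17.8 degrees


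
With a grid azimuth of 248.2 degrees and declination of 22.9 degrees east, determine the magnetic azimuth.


magnetic azimuth = grid azimuth - declination (east +ve)
mag_az = 248.2 - 22.9 = 225.3 degrees

225.3 degrees


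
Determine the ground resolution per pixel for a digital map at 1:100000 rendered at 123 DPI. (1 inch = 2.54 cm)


pixel_cm = 2.54 / 123 ≈ 0.02065 cm
ground = pixel_cm * 100000 / 100 = 2.54 * 100000 / (123 * 100) = 254000 / 12300 ≈ 20.65 m

20.65 m


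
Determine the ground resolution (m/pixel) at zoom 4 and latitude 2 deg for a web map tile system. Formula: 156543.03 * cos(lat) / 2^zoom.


res = 156543.03 * cos(2) / 2^4 = 156543.03 * 0.99939083 / 16 = 9777.98 m/pixel

9777.98 m/pixel


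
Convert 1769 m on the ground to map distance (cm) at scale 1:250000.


map_cm = 1769 * 100 / 250000 = 0.7076 cm ≈ 0.71 cm

0.71 cm


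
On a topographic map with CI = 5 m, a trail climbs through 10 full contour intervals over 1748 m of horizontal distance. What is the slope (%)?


elevation change = 10 * 5 = 50 m
slope = 50 / 1748 * 100 = 2.9%

2.9%


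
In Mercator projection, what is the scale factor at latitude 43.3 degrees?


SF = 1 / cos(43.3) = 1 / 0.727773 = 1.374

1.374


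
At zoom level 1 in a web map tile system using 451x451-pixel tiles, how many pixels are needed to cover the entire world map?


tiles per axis = 2^1 = 2
total tiles = 2^2 = 4
pixels per axis = 2 * 451 = 902
total pixels = 902^2 = 813604

813604 pixels


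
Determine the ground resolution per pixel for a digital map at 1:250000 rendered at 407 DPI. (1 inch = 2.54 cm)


pixel_cm = 2.54 / 407 ≈ 0.006241 cm
ground = pixel_cm * 250000 / 100 = 2.54 * 250000 / (407 * 100) = 635000 / 40700 ≈ 15.6 m

15.6 m


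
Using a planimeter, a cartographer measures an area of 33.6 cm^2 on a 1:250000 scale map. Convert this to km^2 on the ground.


ground_area = 33.6 * (250000/100)^2 = 210000000.0 m^2 = 210.0 km^2

210.0 km^2


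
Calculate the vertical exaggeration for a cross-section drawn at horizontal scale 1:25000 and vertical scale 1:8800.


VE = horizontal_scale / vertical_scale = 25000 / 8800 ≈ 2.8

2.8x


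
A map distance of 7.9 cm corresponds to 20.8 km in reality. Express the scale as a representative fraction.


ground = 20.8 km = 2080000 cm; RF denominator = ground / map = 2080000 / 7.9 ≈ 263291; RF = 1:263291

1:263291


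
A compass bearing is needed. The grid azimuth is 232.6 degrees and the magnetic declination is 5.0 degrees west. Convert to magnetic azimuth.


magnetic azimuth = grid azimuth - declination (east +ve)
mag_az = 232.6 - -5.0 = 237.6 degrees

237.6 degrees


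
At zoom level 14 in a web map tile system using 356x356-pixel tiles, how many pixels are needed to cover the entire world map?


tiles per axis = 2^14 = 16384
total tiles = 16384^2 = 268435456
pixels per axis = 16384 * 356 = 5832704
total pixels = 5832704^2 = 34020435951616

34020435951616 pixels


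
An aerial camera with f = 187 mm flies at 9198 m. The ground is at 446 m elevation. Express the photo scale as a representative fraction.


scale = f / (H - h) = 187 mm / 8752 m = 187 / 8752000 = 1:46802

1:46802


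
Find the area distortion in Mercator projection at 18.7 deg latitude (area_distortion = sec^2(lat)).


area_distortion = 1/cos^2(18.7) = 1.115

1.115


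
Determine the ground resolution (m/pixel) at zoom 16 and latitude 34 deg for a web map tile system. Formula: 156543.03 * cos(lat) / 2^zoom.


res = 156543.03 * cos(34) / 2^16 = 156543.03 * 0.82903757 / 65536 = 1.98 m/pixel

1.98 m/pixel


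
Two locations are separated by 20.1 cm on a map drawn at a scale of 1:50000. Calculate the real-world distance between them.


ground = 20.1 cm * 50000 / 100 = 10050.0 m = 10.05 km

10.05 km


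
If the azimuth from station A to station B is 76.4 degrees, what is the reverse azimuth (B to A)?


back azimuth = (76.4 + 180) mod 360 = 256.4 degrees

256.4 degrees


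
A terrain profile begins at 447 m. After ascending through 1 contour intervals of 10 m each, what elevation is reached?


elevation = 447 + 1 * 10 = 457 m

457 m


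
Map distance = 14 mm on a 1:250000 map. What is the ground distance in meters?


ground = 14 mm * 250000 / 1000 = 3500.0 m

3500.0 m


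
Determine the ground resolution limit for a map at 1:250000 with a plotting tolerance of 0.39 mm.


ground = 0.39 mm * 250000 / 1000 = 97.5 m

97.5 m


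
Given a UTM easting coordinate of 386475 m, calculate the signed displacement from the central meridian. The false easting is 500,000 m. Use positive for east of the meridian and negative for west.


displacement = 386475 - 500000 = -113525 m

-113525 m


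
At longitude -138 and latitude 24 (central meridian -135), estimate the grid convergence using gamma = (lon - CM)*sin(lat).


gamma = (-138 - -135) * sin(24) = -3 * 0.406737 = -1.22 degrees

-1.22 degrees


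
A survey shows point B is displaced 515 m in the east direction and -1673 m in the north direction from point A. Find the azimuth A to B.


az = atan2(515, -1673) = 162.9 deg
adjusted to 0-360: 162.9 degrees

162.9 degrees


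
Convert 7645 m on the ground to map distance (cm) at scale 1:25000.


map_cm = 7645 * 100 / 25000 = 30.58 cm

30.58 cm


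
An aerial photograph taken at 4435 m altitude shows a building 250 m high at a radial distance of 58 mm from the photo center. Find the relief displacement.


d = h * r / H = 250 * 58 / 4435 = 3.27 mm

3.27 mm


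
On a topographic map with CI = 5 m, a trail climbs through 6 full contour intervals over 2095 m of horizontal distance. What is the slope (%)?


elevation change = 6 * 5 = 30 m
slope = 30 / 2095 * 100 = 1.4%

1.4%


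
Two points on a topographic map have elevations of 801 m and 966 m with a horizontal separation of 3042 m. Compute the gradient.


gradient = (966 - 801) / 3042 = 165 / 3042 = 0.0542

0.0542


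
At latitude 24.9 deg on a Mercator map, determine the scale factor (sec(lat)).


SF = 1 / cos(24.9) = 1 / 0.907044 = 1.102

1.102


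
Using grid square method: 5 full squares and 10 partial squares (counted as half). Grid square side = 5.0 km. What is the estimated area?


effective squares = 5 + 10 * 0.5 = 10.0
area = 10.0 * 25.0 = 250.0 km^2

250.0 km^2


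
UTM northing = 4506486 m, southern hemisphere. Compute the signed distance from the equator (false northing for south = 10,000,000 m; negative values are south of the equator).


For southern: actual = 4506486 - 10000000 = -5493514 m

-5493514 m


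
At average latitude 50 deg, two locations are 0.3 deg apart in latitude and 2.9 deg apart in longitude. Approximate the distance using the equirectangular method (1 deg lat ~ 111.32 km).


dlat_km = 0.3 * 111.32 = 33.396
dlon_km = 2.9 * 111.32 * cos(50) ≈ 207.51
dist = sqrt(33.396^2 + 207.51^2) ≈ 210.2 km

210.2 km


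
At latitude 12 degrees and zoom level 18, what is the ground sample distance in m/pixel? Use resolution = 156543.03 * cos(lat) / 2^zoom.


res = 156543.03 * cos(12) / 2^18 = 156543.03 * 0.9781476 / 262144 = 0.58 m/pixel

0.58 m/pixel


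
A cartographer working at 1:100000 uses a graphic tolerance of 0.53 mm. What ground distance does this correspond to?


ground = 0.53 mm * 100000 / 1000 = 53.0 m

53.0 m


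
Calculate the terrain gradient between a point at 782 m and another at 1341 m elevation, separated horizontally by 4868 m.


gradient = (1341 - 782) / 4868 = 559 / 4868 = 0.1148

0.1148


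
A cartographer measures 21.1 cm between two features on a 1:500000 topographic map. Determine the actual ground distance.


ground = 21.1 cm * 500000 / 100 = 105500.0 m = 105.5 km

105.5 km


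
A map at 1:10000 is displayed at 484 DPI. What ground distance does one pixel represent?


pixel_cm = 2.54 / 484 ≈ 0.005248 cm
ground = pixel_cm * 10000 / 100 = 2.54 * 10000 / (484 * 100) = 25400 / 48400 ≈ 0.52 m

0.52 m
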